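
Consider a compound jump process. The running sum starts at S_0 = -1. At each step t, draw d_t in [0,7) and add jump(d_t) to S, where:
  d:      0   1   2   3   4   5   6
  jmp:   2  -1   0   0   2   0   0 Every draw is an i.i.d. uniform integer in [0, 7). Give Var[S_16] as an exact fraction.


Outcome values over d=0..6: [2, -1, 0, 0, 2, 0, 0]
Σy = 3, Σy² = 9, M = 7
μ = 3/7 = 3/7,  σ² = 9/7 − (3/7)² = 54/49
Independent increments: Var[S_16] = 16·σ² = 16·(54/49) = 864/49

864/49


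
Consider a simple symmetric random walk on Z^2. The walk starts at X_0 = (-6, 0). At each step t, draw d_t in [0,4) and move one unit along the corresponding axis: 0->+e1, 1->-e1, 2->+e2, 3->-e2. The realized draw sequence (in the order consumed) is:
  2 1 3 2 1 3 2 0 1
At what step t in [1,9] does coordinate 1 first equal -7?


t=0: X=(-6, 0), d=2 → +e2, X_1=(-6, 1)
t=1: X=(-6, 1), d=1 → -e1, X_2=(-7, 1)
t=2: X=(-7, 1), d=3 → -e2, X_3=(-7, 0)
t=3: X=(-7, 0), d=2 → +e2, X_4=(-7, 1)
t=4: X=(-7, 1), d=1 → -e1, X_5=(-8, 1)
t=5: X=(-8, 1), d=3 → -e2, X_6=(-8, 0)
t=6: X=(-8, 0), d=2 → +e2, X_7=(-8, 1)
t=7: X=(-8, 1), d=0 → +e1, X_8=(-7, 1)
t=8: X=(-7, 1), d=1 → -e1, X_9=(-8, 1)

2


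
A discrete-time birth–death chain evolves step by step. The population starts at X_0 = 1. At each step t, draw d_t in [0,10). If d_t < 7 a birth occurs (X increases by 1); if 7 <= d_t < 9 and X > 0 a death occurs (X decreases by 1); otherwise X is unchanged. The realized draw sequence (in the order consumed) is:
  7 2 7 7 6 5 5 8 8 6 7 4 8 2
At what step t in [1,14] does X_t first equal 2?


t=0: X=1, d=7 → death, X_1=0
t=1: X=0, d=2 → birth, X_2=1
t=2: X=1, d=7 → death, X_3=0
t=3: X=0, d=7 → hold, X_4=0
t=4: X=0, d=6 → birth, X_5=1
t=5: X=1, d=5 → birth, X_6=2
t=6: X=2, d=5 → birth, X_7=3
t=7: X=3, d=8 → death, X_8=2
t=8: X=2, d=8 → death, X_9=1
t=9: X=1, d=6 → birth, X_10=2
t=10: X=2, d=7 → death, X_11=1
t=11: X=1, d=4 → birth, X_12=2
t=12: X=2, d=8 → death, X_13=1
t=13: X=1, d=2 → birth, X_14=2

6


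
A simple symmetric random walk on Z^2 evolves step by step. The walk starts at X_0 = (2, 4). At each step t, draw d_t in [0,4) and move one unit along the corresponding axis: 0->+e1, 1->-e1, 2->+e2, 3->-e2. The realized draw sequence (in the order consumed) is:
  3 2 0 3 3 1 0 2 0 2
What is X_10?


(4, 4)

t=0: X=(2, 4), d=3 → -e2, X_1=(2, 3)
t=1: X=(2, 3), d=2 → +e2, X_2=(2, 4)
t=2: X=(2, 4), d=0 → +e1, X_3=(3, 4)
t=3: X=(3, 4), d=3 → -e2, X_4=(3, 3)
t=4: X=(3, 3), d=3 → -e2, X_5=(3, 2)
t=5: X=(3, 2), d=1 → -e1, X_6=(2, 2)
t=6: X=(2, 2), d=0 → +e1, X_7=(3, 2)
t=7: X=(3, 2), d=2 → +e2, X_8=(3, 3)
t=8: X=(3, 3), d=0 → +e1, X_9=(4, 3)
t=9: X=(4, 3), d=2 → +e2, X_10=(4, 4)


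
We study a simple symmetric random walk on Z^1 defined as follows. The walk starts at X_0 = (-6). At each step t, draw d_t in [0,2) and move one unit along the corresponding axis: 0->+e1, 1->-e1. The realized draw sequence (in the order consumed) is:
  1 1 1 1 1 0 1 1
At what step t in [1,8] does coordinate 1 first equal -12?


t=0: X=(-6), d=1 → -e1, X_1=(-7)
t=1: X=(-7), d=1 → -e1, X_2=(-8)
t=2: X=(-8), d=1 → -e1, X_3=(-9)
t=3: X=(-9), d=1 → -e1, X_4=(-10)
t=4: X=(-10), d=1 → -e1, X_5=(-11)
t=5: X=(-11), d=0 → +e1, X_6=(-10)
t=6: X=(-10), d=1 → -e1, X_7=(-11)
t=7: X=(-11), d=1 → -e1, X_8=(-12)

8


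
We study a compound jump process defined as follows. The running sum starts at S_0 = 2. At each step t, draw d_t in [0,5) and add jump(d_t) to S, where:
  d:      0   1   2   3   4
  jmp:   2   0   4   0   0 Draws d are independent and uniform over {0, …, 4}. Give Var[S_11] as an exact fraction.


Outcome values over d=0..4: [2, 0, 4, 0, 0]
Σy = 6, Σy² = 20, M = 5
μ = 6/5 = 6/5,  σ² = 20/5 − (6/5)² = 64/25
Independent increments: Var[S_11] = 11·σ² = 11·(64/25) = 704/25

704/25


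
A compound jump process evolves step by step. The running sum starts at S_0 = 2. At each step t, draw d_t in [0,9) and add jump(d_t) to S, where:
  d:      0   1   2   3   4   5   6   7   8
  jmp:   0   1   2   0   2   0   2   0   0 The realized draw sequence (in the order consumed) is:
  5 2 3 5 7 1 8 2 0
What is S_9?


7

t=0: S=2, d=5, jump=0, S_1=2
t=1: S=2, d=2, jump=2, S_2=4
t=2: S=4, d=3, jump=0, S_3=4
t=3: S=4, d=5, jump=0, S_4=4
t=4: S=4, d=7, jump=0, S_5=4
t=5: S=4, d=1, jump=1, S_6=5
t=6: S=5, d=8, jump=0, S_7=5
t=7: S=5, d=2, jump=2, S_8=7
t=8: S=7, d=0, jump=0, S_9=7


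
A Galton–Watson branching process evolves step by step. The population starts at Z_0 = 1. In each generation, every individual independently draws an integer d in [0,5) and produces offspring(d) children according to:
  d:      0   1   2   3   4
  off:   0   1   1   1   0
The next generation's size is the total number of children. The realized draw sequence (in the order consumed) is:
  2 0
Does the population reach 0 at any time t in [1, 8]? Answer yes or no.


gen 0: Z_0=1, draws=[2], offspring=[1], Z_1=1
gen 1: Z_1=1, draws=[0], offspring=[0], Z_2=0
gen 2: Z_2=0, draws=[], offspring=[], Z_3=0
gen 3: Z_3=0, draws=[], offspring=[], Z_4=0
gen 4: Z_4=0, draws=[], offspring=[], Z_5=0
gen 5: Z_5=0, draws=[], offspring=[], Z_6=0
gen 6: Z_6=0, draws=[], offspring=[], Z_7=0
gen 7: Z_7=0, draws=[], offspring=[], Z_8=0

yes


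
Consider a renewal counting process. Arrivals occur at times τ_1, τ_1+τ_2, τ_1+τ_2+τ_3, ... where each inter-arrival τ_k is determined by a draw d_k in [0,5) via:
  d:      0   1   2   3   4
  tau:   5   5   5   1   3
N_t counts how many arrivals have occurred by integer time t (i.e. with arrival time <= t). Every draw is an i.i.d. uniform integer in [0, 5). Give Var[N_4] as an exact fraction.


207314/390625

Inter-arrival values over d=0..4: [5, 5, 5, 1, 3]
Each d has probability 1/5, so the pmf of τ is: f(1) = 1/5, f(3) = 1/5, f(5) = 3/5
Let p_n(j) = P(N_n = j), with p_0 = [1]. Condition on τ_1: p_n(0) = P(τ > n), and for j >= 1, p_n(j) = Σ_{k<=n} f(k)·p_{n−k}(j−1)
p_1 = [4/5, 1/5]  (j = 0..1)
p_2 = [4/5, 4/25, 1/25]  (j = 0..2)
p_3 = [3/5, 9/25, 4/125, 1/125]  (j = 0..3)
p_4 = [3/5, 7/25, 14/125, 4/625, 1/625]  (j = 0..4)
E[N_4] = Σ j·p_4(j) = 331/625;  E[N_4²] = Σ j²·p_4(j) = 507/625
Var[N_4] = 507/625 − (331/625)² = 207314/390625


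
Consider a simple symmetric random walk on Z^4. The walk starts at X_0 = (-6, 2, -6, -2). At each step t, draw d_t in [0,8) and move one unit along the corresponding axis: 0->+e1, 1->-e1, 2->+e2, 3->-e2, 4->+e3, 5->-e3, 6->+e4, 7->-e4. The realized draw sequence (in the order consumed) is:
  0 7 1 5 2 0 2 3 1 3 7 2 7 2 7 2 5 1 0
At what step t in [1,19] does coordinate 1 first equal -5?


1

t=0: X=(-6, 2, -6, -2), d=0 → +e1, X_1=(-5, 2, -6, -2)
t=1: X=(-5, 2, -6, -2), d=7 → -e4, X_2=(-5, 2, -6, -3)
t=2: X=(-5, 2, -6, -3), d=1 → -e1, X_3=(-6, 2, -6, -3)
t=3: X=(-6, 2, -6, -3), d=5 → -e3, X_4=(-6, 2, -7, -3)
t=4: X=(-6, 2, -7, -3), d=2 → +e2, X_5=(-6, 3, -7, -3)
t=5: X=(-6, 3, -7, -3), d=0 → +e1, X_6=(-5, 3, -7, -3)
t=6: X=(-5, 3, -7, -3), d=2 → +e2, X_7=(-5, 4, -7, -3)
t=7: X=(-5, 4, -7, -3), d=3 → -e2, X_8=(-5, 3, -7, -3)
t=8: X=(-5, 3, -7, -3), d=1 → -e1, X_9=(-6, 3, -7, -3)
t=9: X=(-6, 3, -7, -3), d=3 → -e2, X_10=(-6, 2, -7, -3)
t=10: X=(-6, 2, -7, -3), d=7 → -e4, X_11=(-6, 2, -7, -4)
t=11: X=(-6, 2, -7, -4), d=2 → +e2, X_12=(-6, 3, -7, -4)
t=12: X=(-6, 3, -7, -4), d=7 → -e4, X_13=(-6, 3, -7, -5)
t=13: X=(-6, 3, -7, -5), d=2 → +e2, X_14=(-6, 4, -7, -5)
t=14: X=(-6, 4, -7, -5), d=7 → -e4, X_15=(-6, 4, -7, -6)
t=15: X=(-6, 4, -7, -6), d=2 → +e2, X_16=(-6, 5, -7, -6)
t=16: X=(-6, 5, -7, -6), d=5 → -e3, X_17=(-6, 5, -8, -6)
t=17: X=(-6, 5, -8, -6), d=1 → -e1, X_18=(-7, 5, -8, -6)
t=18: X=(-7, 5, -8, -6), d=0 → +e1, X_19=(-6, 5, -8, -6)


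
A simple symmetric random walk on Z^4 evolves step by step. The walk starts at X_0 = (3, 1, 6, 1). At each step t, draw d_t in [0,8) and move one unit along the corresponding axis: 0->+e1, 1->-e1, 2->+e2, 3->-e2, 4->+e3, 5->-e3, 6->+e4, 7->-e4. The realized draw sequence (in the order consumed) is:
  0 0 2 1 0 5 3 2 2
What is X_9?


(5, 3, 5, 1)

t=0: X=(3, 1, 6, 1), d=0 → +e1, X_1=(4, 1, 6, 1)
t=1: X=(4, 1, 6, 1), d=0 → +e1, X_2=(5, 1, 6, 1)
t=2: X=(5, 1, 6, 1), d=2 → +e2, X_3=(5, 2, 6, 1)
t=3: X=(5, 2, 6, 1), d=1 → -e1, X_4=(4, 2, 6, 1)
t=4: X=(4, 2, 6, 1), d=0 → +e1, X_5=(5, 2, 6, 1)
t=5: X=(5, 2, 6, 1), d=5 → -e3, X_6=(5, 2, 5, 1)
t=6: X=(5, 2, 5, 1), d=3 → -e2, X_7=(5, 1, 5, 1)
t=7: X=(5, 1, 5, 1), d=2 → +e2, X_8=(5, 2, 5, 1)
t=8: X=(5, 2, 5, 1), d=2 → +e2, X_9=(5, 3, 5, 1)


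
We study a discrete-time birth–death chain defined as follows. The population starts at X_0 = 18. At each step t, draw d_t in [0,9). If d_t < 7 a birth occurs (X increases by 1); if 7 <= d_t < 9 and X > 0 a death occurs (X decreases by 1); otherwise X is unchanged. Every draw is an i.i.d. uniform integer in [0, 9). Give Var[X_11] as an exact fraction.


X can drop by at most 1 per step and X_0 = 18 > T = 11, so X_t >= 18 − t >= 7 > 0 for every t <= 11: the floor at 0 (the 'and X > 0' condition) never binds. Hence X_11 = X_0 + Σ_{t<11} Y_t with i.i.d. increments Y_t = y(d_t) ∈ {+1, −1, 0}.
Outcome values over d=0..8: [1, 1, 1, 1, 1, 1, 1, -1, -1]
Σy = 5, Σy² = 9, M = 9
μ = 5/9 = 5/9,  σ² = 9/9 − (5/9)² = 56/81
Independent increments: Var[X_11] = 11·σ² = 11·(56/81) = 616/81

616/81


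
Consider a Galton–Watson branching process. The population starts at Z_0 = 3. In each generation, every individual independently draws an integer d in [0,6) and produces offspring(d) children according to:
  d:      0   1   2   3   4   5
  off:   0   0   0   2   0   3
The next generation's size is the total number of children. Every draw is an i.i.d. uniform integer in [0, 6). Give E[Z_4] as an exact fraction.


625/432

Outcome values over d=0..5: [0, 0, 0, 2, 0, 3]
Σy = 5, Σy² = 13, M = 6
μ = 5/6 = 5/6,  σ² = 13/6 − (5/6)² = 53/36
E[Z_0] = 3
E[Z_1] = 5/6·E[Z_0] = 5/2
E[Z_2] = 5/6·E[Z_1] = 25/12
E[Z_3] = 5/6·E[Z_2] = 125/72
E[Z_4] = 5/6·E[Z_3] = 625/432


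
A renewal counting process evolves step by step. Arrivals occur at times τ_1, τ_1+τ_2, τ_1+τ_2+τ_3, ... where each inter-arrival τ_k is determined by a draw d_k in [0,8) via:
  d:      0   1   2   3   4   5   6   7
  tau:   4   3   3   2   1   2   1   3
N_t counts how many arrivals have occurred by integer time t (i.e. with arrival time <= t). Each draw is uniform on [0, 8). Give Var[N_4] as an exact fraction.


Inter-arrival values over d=0..7: [4, 3, 3, 2, 1, 2, 1, 3]
Each d has probability 1/8, so the pmf of τ is: f(1) = 1/4, f(2) = 1/4, f(3) = 3/8, f(4) = 1/8
Let p_n(j) = P(N_n = j), with p_0 = [1]. Condition on τ_1: p_n(0) = P(τ > n), and for j >= 1, p_n(j) = Σ_{k<=n} f(k)·p_{n−k}(j−1)
p_1 = [3/4, 1/4]  (j = 0..1)
p_2 = [1/2, 7/16, 1/16]  (j = 0..2)
p_3 = [1/8, 11/16, 11/64, 1/64]  (j = 0..3)
p_4 = [0, 9/16, 3/8, 15/256, 1/256]  (j = 0..4)
E[N_4] = Σ j·p_4(j) = 385/256;  E[N_4²] = Σ j²·p_4(j) = 679/256
Var[N_4] = 679/256 − (385/256)² = 25599/65536

25599/65536


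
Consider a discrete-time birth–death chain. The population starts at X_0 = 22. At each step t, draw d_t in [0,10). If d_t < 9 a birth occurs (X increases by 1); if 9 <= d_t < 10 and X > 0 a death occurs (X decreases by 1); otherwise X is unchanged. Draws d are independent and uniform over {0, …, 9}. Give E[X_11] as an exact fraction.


154/5

X can drop by at most 1 per step and X_0 = 22 > T = 11, so X_t >= 22 − t >= 11 > 0 for every t <= 11: the floor at 0 (the 'and X > 0' condition) never binds. Hence X_11 = X_0 + Σ_{t<11} Y_t with i.i.d. increments Y_t = y(d_t) ∈ {+1, −1, 0}.
Outcome values over d=0..9: [1, 1, 1, 1, 1, 1, 1, 1, 1, -1]
Σy = 8, Σy² = 10, M = 10
μ = 8/10 = 4/5,  σ² = 10/10 − (4/5)² = 9/25
E[X_11] = 22 + 11·(4/5) = 154/5


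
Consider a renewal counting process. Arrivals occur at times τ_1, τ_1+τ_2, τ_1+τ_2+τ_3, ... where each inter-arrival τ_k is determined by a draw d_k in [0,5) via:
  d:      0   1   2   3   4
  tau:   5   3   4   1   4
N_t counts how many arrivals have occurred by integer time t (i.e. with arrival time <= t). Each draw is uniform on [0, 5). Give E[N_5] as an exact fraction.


4106/3125

Inter-arrival values over d=0..4: [5, 3, 4, 1, 4]
Each d has probability 1/5, so the pmf of τ is: f(1) = 1/5, f(3) = 1/5, f(4) = 2/5, f(5) = 1/5
Renewal equation for m(n) = E[N_n]: condition on τ_1 = k (if k <= n, one arrival plus a fresh copy on the remaining n−k steps): m(n) = F(n) + Σ_{k<=n} f(k)·m(n−k), where F(n) = P(τ <= n) and m(0) = 0
m(1) = F(1) = 1/5
m(2) = F(2) + f(1)·m(1) = 1/5 + 1/5·1/5 = 6/25
m(3) = F(3) + f(1)·m(2) = 2/5 + 1/5·6/25 = 56/125
m(4) = F(4) + f(1)·m(3) + f(3)·m(1) = 4/5 + 1/5·56/125 + 1/5·1/5 = 581/625
m(5) = F(5) + f(1)·m(4) + f(3)·m(2) + f(4)·m(1) = 1 + 1/5·581/625 + 1/5·6/25 + 2/5·1/5 = 4106/3125
E[N_5] = m(5) = 4106/3125


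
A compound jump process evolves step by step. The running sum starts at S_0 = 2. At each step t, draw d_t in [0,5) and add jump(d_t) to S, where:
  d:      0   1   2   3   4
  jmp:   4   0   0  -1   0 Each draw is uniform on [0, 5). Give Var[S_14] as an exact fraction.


1064/25

Outcome values over d=0..4: [4, 0, 0, -1, 0]
Σy = 3, Σy² = 17, M = 5
μ = 3/5 = 3/5,  σ² = 17/5 − (3/5)² = 76/25
Independent increments: Var[S_14] = 14·σ² = 14·(76/25) = 1064/25


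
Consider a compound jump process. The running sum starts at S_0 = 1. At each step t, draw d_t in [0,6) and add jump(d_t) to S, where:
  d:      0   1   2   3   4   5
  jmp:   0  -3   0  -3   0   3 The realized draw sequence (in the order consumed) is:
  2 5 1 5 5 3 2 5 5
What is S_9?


t=0: S=1, d=2, jump=0, S_1=1
t=1: S=1, d=5, jump=3, S_2=4
t=2: S=4, d=1, jump=-3, S_3=1
t=3: S=1, d=5, jump=3, S_4=4
t=4: S=4, d=5, jump=3, S_5=7
t=5: S=7, d=3, jump=-3, S_6=4
t=6: S=4, d=2, jump=0, S_7=4
t=7: S=4, d=5, jump=3, S_8=7
t=8: S=7, d=5, jump=3, S_9=10

10


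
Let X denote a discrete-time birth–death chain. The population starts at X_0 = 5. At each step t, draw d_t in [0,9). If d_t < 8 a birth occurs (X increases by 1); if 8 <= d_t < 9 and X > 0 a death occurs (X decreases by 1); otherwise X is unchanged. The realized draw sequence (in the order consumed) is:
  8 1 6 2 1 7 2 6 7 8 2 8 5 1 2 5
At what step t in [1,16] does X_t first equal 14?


t=0: X=5, d=8 → death, X_1=4
t=1: X=4, d=1 → birth, X_2=5
t=2: X=5, d=6 → birth, X_3=6
t=3: X=6, d=2 → birth, X_4=7
t=4: X=7, d=1 → birth, X_5=8
t=5: X=8, d=7 → birth, X_6=9
t=6: X=9, d=2 → birth, X_7=10
t=7: X=10, d=6 → birth, X_8=11
t=8: X=11, d=7 → birth, X_9=12
t=9: X=12, d=8 → death, X_10=11
t=10: X=11, d=2 → birth, X_11=12
t=11: X=12, d=8 → death, X_12=11
t=12: X=11, d=5 → birth, X_13=12
t=13: X=12, d=1 → birth, X_14=13
t=14: X=13, d=2 → birth, X_15=14
t=15: X=14, d=5 → birth, X_16=15

15


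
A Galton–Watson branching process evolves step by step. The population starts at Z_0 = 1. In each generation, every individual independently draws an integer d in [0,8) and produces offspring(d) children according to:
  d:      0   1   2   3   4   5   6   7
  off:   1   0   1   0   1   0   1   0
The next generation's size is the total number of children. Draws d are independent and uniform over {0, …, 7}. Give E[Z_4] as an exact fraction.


1/16

Outcome values over d=0..7: [1, 0, 1, 0, 1, 0, 1, 0]
Σy = 4, Σy² = 4, M = 8
μ = 4/8 = 1/2,  σ² = 4/8 − (1/2)² = 1/4
E[Z_0] = 1
E[Z_1] = 1/2·E[Z_0] = 1/2
E[Z_2] = 1/2·E[Z_1] = 1/4
E[Z_3] = 1/2·E[Z_2] = 1/8
E[Z_4] = 1/2·E[Z_3] = 1/16


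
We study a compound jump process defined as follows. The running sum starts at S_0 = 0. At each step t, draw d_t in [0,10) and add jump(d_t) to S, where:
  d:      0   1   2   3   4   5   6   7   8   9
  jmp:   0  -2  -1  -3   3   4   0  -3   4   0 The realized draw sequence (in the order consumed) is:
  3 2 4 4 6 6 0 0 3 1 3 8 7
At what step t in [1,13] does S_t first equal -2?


t=0: S=0, d=3, jump=-3, S_1=-3
t=1: S=-3, d=2, jump=-1, S_2=-4
t=2: S=-4, d=4, jump=3, S_3=-1
t=3: S=-1, d=4, jump=3, S_4=2
t=4: S=2, d=6, jump=0, S_5=2
t=5: S=2, d=6, jump=0, S_6=2
t=6: S=2, d=0, jump=0, S_7=2
t=7: S=2, d=0, jump=0, S_8=2
t=8: S=2, d=3, jump=-3, S_9=-1
t=9: S=-1, d=1, jump=-2, S_10=-3
t=10: S=-3, d=3, jump=-3, S_11=-6
t=11: S=-6, d=8, jump=4, S_12=-2
t=12: S=-2, d=7, jump=-3, S_13=-5

12


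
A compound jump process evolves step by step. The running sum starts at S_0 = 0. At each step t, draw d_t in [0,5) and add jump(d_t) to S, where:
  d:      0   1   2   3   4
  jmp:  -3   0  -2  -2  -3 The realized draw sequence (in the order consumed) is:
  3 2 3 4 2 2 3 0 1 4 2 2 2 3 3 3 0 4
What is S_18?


t=0: S=0, d=3, jump=-2, S_1=-2
t=1: S=-2, d=2, jump=-2, S_2=-4
t=2: S=-4, d=3, jump=-2, S_3=-6
t=3: S=-6, d=4, jump=-3, S_4=-9
t=4: S=-9, d=2, jump=-2, S_5=-11
t=5: S=-11, d=2, jump=-2, S_6=-13
t=6: S=-13, d=3, jump=-2, S_7=-15
t=7: S=-15, d=0, jump=-3, S_8=-18
t=8: S=-18, d=1, jump=0, S_9=-18
t=9: S=-18, d=4, jump=-3, S_10=-21
t=10: S=-21, d=2, jump=-2, S_11=-23
t=11: S=-23, d=2, jump=-2, S_12=-25
t=12: S=-25, d=2, jump=-2, S_13=-27
t=13: S=-27, d=3, jump=-2, S_14=-29
t=14: S=-29, d=3, jump=-2, S_15=-31
t=15: S=-31, d=3, jump=-2, S_16=-33
t=16: S=-33, d=0, jump=-3, S_17=-36
t=17: S=-36, d=4, jump=-3, S_18=-39

-39


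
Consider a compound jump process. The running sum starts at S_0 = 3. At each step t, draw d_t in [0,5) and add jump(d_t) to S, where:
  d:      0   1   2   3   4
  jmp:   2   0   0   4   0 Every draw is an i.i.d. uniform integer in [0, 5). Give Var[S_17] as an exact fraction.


1088/25

Outcome values over d=0..4: [2, 0, 0, 4, 0]
Σy = 6, Σy² = 20, M = 5
μ = 6/5 = 6/5,  σ² = 20/5 − (6/5)² = 64/25
Independent increments: Var[S_17] = 17·σ² = 17·(64/25) = 1088/25


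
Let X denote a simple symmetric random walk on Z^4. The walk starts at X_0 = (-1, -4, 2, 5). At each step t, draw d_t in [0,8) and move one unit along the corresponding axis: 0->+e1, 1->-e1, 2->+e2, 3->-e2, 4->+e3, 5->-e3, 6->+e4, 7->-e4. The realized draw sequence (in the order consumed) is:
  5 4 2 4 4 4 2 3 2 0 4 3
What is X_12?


(0, -3, 6, 5)

t=0: X=(-1, -4, 2, 5), d=5 → -e3, X_1=(-1, -4, 1, 5)
t=1: X=(-1, -4, 1, 5), d=4 → +e3, X_2=(-1, -4, 2, 5)
t=2: X=(-1, -4, 2, 5), d=2 → +e2, X_3=(-1, -3, 2, 5)
t=3: X=(-1, -3, 2, 5), d=4 → +e3, X_4=(-1, -3, 3, 5)
t=4: X=(-1, -3, 3, 5), d=4 → +e3, X_5=(-1, -3, 4, 5)
t=5: X=(-1, -3, 4, 5), d=4 → +e3, X_6=(-1, -3, 5, 5)
t=6: X=(-1, -3, 5, 5), d=2 → +e2, X_7=(-1, -2, 5, 5)
t=7: X=(-1, -2, 5, 5), d=3 → -e2, X_8=(-1, -3, 5, 5)
t=8: X=(-1, -3, 5, 5), d=2 → +e2, X_9=(-1, -2, 5, 5)
t=9: X=(-1, -2, 5, 5), d=0 → +e1, X_10=(0, -2, 5, 5)
t=10: X=(0, -2, 5, 5), d=4 → +e3, X_11=(0, -2, 6, 5)
t=11: X=(0, -2, 6, 5), d=3 → -e2, X_12=(0, -3, 6, 5)


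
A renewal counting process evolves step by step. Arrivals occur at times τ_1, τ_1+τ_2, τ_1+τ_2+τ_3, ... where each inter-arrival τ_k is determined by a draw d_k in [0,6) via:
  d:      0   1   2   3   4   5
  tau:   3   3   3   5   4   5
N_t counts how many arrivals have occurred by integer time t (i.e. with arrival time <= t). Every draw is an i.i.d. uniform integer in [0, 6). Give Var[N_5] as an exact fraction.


Inter-arrival values over d=0..5: [3, 3, 3, 5, 4, 5]
Each d has probability 1/6, so the pmf of τ is: f(3) = 1/2, f(4) = 1/6, f(5) = 1/3
Let p_n(j) = P(N_n = j), with p_0 = [1]. Condition on τ_1: p_n(0) = P(τ > n), and for j >= 1, p_n(j) = Σ_{k<=n} f(k)·p_{n−k}(j−1)
p_1 = [1]  (j = 0)
p_2 = [1]  (j = 0)
p_3 = [1/2, 1/2]  (j = 0..1)
p_4 = [1/3, 2/3]  (j = 0..1)
p_5 = [0, 1]  (j = 0..1)
E[N_5] = Σ j·p_5(j) = 1;  E[N_5²] = Σ j²·p_5(j) = 1
Var[N_5] = 1 − (1)² = 0

0


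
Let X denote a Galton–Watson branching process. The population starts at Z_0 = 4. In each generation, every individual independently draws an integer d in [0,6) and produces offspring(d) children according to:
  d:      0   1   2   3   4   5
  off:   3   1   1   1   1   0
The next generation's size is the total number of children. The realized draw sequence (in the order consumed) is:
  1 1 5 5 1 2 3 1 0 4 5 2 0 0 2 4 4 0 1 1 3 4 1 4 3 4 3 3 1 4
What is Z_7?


9

gen 0: Z_0=4, draws=[1, 1, 5, 5], offspring=[1, 1, 0, 0], Z_1=2
gen 1: Z_1=2, draws=[1, 2], offspring=[1, 1], Z_2=2
gen 2: Z_2=2, draws=[3, 1], offspring=[1, 1], Z_3=2
gen 3: Z_3=2, draws=[0, 4], offspring=[3, 1], Z_4=4
gen 4: Z_4=4, draws=[5, 2, 0, 0], offspring=[0, 1, 3, 3], Z_5=7
gen 5: Z_5=7, draws=[2, 4, 4, 0, 1, 1, 3], offspring=[1, 1, 1, 3, 1, 1, 1], Z_6=9
gen 6: Z_6=9, draws=[4, 1, 4, 3, 4, 3, 3, 1, 4], offspring=[1, 1, 1, 1, 1, 1, 1, 1, 1], Z_7=9


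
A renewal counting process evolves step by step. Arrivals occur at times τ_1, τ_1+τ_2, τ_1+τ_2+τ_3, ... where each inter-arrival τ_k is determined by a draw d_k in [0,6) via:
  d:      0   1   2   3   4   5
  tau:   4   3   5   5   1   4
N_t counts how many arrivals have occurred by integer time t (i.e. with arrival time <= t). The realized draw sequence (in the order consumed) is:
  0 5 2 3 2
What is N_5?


1

draw d_1=0: τ_1=4, arrival time A_1=4
draw d_2=5: τ_2=4, arrival time A_2=8
draw d_3=2: τ_3=5, arrival time A_3=13
draw d_4=3: τ_4=5, arrival time A_4=18
draw d_5=2: τ_5=5, arrival time A_5=23
N_t over t=0..5: 0:0 1:0 2:0 3:0 4:1 5:1


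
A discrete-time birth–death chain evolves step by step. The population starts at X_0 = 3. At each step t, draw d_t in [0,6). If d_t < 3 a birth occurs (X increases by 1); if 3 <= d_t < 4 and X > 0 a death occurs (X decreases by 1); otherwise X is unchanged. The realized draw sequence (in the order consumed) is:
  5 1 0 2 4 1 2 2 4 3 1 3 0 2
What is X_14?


10

t=0: X=3, d=5 → hold, X_1=3
t=1: X=3, d=1 → birth, X_2=4
t=2: X=4, d=0 → birth, X_3=5
t=3: X=5, d=2 → birth, X_4=6
t=4: X=6, d=4 → hold, X_5=6
t=5: X=6, d=1 → birth, X_6=7
t=6: X=7, d=2 → birth, X_7=8
t=7: X=8, d=2 → birth, X_8=9
t=8: X=9, d=4 → hold, X_9=9
t=9: X=9, d=3 → death, X_10=8
t=10: X=8, d=1 → birth, X_11=9
t=11: X=9, d=3 → death, X_12=8
t=12: X=8, d=0 → birth, X_13=9
t=13: X=9, d=2 → birth, X_14=10


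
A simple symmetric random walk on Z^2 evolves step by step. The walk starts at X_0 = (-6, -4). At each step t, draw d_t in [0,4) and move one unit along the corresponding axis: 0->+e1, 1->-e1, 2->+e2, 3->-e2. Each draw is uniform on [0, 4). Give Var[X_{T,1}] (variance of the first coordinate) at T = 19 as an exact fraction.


Outcome values over d=0..3: [1, -1, 0, 0]
Σy = 0, Σy² = 2, M = 4
μ = 0/4 = 0,  σ² = 2/4 − (0)² = 1/2
Independent increments: Var[X_19] = 19·σ² = 19·(1/2) = 19/2

19/2


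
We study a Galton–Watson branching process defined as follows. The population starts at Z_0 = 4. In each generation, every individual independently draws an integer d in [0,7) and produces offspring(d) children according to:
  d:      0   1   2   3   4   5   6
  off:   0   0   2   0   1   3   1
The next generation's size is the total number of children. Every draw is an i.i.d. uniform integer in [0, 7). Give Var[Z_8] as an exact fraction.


Outcome values over d=0..6: [0, 0, 2, 0, 1, 3, 1]
Σy = 7, Σy² = 15, M = 7
μ = 7/7 = 1,  σ² = 15/7 − (1)² = 8/7
V_0 = 0, E_0 = 4
V_1 = 8/7·E_0 + (1)²·V_0 = 32/7;  E_1 = 4
V_2 = 8/7·E_1 + (1)²·V_1 = 64/7;  E_2 = 4
V_3 = 8/7·E_2 + (1)²·V_2 = 96/7;  E_3 = 4
V_4 = 8/7·E_3 + (1)²·V_3 = 128/7;  E_4 = 4
V_5 = 8/7·E_4 + (1)²·V_4 = 160/7;  E_5 = 4
V_6 = 8/7·E_5 + (1)²·V_5 = 192/7;  E_6 = 4
V_7 = 8/7·E_6 + (1)²·V_6 = 32;  E_7 = 4
V_8 = 8/7·E_7 + (1)²·V_7 = 256/7;  E_8 = 4

256/7


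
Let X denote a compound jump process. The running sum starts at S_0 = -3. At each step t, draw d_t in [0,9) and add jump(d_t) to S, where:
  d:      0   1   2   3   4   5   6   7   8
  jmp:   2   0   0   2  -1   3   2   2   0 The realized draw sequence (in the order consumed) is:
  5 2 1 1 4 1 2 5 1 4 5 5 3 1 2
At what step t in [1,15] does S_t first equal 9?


t=0: S=-3, d=5, jump=3, S_1=0
t=1: S=0, d=2, jump=0, S_2=0
t=2: S=0, d=1, jump=0, S_3=0
t=3: S=0, d=1, jump=0, S_4=0
t=4: S=0, d=4, jump=-1, S_5=-1
t=5: S=-1, d=1, jump=0, S_6=-1
t=6: S=-1, d=2, jump=0, S_7=-1
t=7: S=-1, d=5, jump=3, S_8=2
t=8: S=2, d=1, jump=0, S_9=2
t=9: S=2, d=4, jump=-1, S_10=1
t=10: S=1, d=5, jump=3, S_11=4
t=11: S=4, d=5, jump=3, S_12=7
t=12: S=7, d=3, jump=2, S_13=9
t=13: S=9, d=1, jump=0, S_14=9
t=14: S=9, d=2, jump=0, S_15=9

13


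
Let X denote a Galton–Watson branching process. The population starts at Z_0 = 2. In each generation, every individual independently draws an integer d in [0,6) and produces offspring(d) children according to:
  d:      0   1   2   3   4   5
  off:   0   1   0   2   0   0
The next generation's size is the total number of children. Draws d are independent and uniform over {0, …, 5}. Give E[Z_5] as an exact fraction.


Outcome values over d=0..5: [0, 1, 0, 2, 0, 0]
Σy = 3, Σy² = 5, M = 6
μ = 3/6 = 1/2,  σ² = 5/6 − (1/2)² = 7/12
E[Z_0] = 2
E[Z_1] = 1/2·E[Z_0] = 1
E[Z_2] = 1/2·E[Z_1] = 1/2
E[Z_3] = 1/2·E[Z_2] = 1/4
E[Z_4] = 1/2·E[Z_3] = 1/8
E[Z_5] = 1/2·E[Z_4] = 1/16

1/16


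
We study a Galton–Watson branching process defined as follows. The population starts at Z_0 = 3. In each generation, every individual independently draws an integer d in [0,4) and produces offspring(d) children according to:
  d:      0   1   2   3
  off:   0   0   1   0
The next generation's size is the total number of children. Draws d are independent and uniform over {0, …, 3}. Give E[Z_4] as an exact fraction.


3/256

Outcome values over d=0..3: [0, 0, 1, 0]
Σy = 1, Σy² = 1, M = 4
μ = 1/4 = 1/4,  σ² = 1/4 − (1/4)² = 3/16
E[Z_0] = 3
E[Z_1] = 1/4·E[Z_0] = 3/4
E[Z_2] = 1/4·E[Z_1] = 3/16
E[Z_3] = 1/4·E[Z_2] = 3/64
E[Z_4] = 1/4·E[Z_3] = 3/256


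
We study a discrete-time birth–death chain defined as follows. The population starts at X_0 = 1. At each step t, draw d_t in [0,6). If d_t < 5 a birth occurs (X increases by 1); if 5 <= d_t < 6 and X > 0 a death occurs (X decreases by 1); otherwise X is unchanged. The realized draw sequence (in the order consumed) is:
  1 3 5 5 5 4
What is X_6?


1

t=0: X=1, d=1 → birth, X_1=2
t=1: X=2, d=3 → birth, X_2=3
t=2: X=3, d=5 → death, X_3=2
t=3: X=2, d=5 → death, X_4=1
t=4: X=1, d=5 → death, X_5=0
t=5: X=0, d=4 → birth, X_6=1


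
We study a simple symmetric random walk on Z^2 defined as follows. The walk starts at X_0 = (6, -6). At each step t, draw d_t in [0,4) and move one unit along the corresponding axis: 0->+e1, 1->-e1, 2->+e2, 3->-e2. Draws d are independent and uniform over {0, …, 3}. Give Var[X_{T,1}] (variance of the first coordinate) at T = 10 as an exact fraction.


Outcome values over d=0..3: [1, -1, 0, 0]
Σy = 0, Σy² = 2, M = 4
μ = 0/4 = 0,  σ² = 2/4 − (0)² = 1/2
Independent increments: Var[X_10] = 10·σ² = 10·(1/2) = 5

5


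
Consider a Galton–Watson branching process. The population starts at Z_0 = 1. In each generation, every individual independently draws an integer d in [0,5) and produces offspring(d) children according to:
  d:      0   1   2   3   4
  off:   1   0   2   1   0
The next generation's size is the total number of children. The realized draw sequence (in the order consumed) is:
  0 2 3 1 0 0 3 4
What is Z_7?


0

gen 0: Z_0=1, draws=[0], offspring=[1], Z_1=1
gen 1: Z_1=1, draws=[2], offspring=[2], Z_2=2
gen 2: Z_2=2, draws=[3, 1], offspring=[1, 0], Z_3=1
gen 3: Z_3=1, draws=[0], offspring=[1], Z_4=1
gen 4: Z_4=1, draws=[0], offspring=[1], Z_5=1
gen 5: Z_5=1, draws=[3], offspring=[1], Z_6=1
gen 6: Z_6=1, draws=[4], offspring=[0], Z_7=0


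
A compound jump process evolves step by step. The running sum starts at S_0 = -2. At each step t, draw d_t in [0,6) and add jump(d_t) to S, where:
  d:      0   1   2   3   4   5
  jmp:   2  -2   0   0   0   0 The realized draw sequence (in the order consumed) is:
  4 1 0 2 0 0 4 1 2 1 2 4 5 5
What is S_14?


t=0: S=-2, d=4, jump=0, S_1=-2
t=1: S=-2, d=1, jump=-2, S_2=-4
t=2: S=-4, d=0, jump=2, S_3=-2
t=3: S=-2, d=2, jump=0, S_4=-2
t=4: S=-2, d=0, jump=2, S_5=0
t=5: S=0, d=0, jump=2, S_6=2
t=6: S=2, d=4, jump=0, S_7=2
t=7: S=2, d=1, jump=-2, S_8=0
t=8: S=0, d=2, jump=0, S_9=0
t=9: S=0, d=1, jump=-2, S_10=-2
t=10: S=-2, d=2, jump=0, S_11=-2
t=11: S=-2, d=4, jump=0, S_12=-2
t=12: S=-2, d=5, jump=0, S_13=-2
t=13: S=-2, d=5, jump=0, S_14=-2

-2


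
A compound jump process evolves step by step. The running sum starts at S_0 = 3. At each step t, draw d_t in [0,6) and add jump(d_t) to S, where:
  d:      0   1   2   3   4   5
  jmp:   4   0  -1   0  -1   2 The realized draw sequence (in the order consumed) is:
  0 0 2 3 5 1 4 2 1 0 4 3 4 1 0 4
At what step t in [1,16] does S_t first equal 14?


10

t=0: S=3, d=0, jump=4, S_1=7
t=1: S=7, d=0, jump=4, S_2=11
t=2: S=11, d=2, jump=-1, S_3=10
t=3: S=10, d=3, jump=0, S_4=10
t=4: S=10, d=5, jump=2, S_5=12
t=5: S=12, d=1, jump=0, S_6=12
t=6: S=12, d=4, jump=-1, S_7=11
t=7: S=11, d=2, jump=-1, S_8=10
t=8: S=10, d=1, jump=0, S_9=10
t=9: S=10, d=0, jump=4, S_10=14
t=10: S=14, d=4, jump=-1, S_11=13
t=11: S=13, d=3, jump=0, S_12=13
t=12: S=13, d=4, jump=-1, S_13=12
t=13: S=12, d=1, jump=0, S_14=12
t=14: S=12, d=0, jump=4, S_15=16
t=15: S=16, d=4, jump=-1, S_16=15


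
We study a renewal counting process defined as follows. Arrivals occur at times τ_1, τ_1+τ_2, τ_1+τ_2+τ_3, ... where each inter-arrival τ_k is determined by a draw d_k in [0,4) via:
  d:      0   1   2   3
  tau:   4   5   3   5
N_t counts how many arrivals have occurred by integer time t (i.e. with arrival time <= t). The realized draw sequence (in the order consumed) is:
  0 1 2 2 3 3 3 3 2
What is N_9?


draw d_1=0: τ_1=4, arrival time A_1=4
draw d_2=1: τ_2=5, arrival time A_2=9
draw d_3=2: τ_3=3, arrival time A_3=12
draw d_4=2: τ_4=3, arrival time A_4=15
draw d_5=3: τ_5=5, arrival time A_5=20
draw d_6=3: τ_6=5, arrival time A_6=25
draw d_7=3: τ_7=5, arrival time A_7=30
draw d_8=3: τ_8=5, arrival time A_8=35
draw d_9=2: τ_9=3, arrival time A_9=38
N_t over t=0..9: 0:0 1:0 2:0 3:0 4:1 5:1 6:1 7:1 8:1 9:2

2


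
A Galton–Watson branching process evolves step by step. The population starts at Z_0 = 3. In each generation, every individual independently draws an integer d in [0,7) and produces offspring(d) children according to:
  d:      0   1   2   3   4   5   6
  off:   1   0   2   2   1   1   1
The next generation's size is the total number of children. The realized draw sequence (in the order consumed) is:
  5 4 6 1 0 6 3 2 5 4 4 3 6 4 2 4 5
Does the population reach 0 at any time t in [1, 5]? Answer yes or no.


gen 0: Z_0=3, draws=[5, 4, 6], offspring=[1, 1, 1], Z_1=3
gen 1: Z_1=3, draws=[1, 0, 6], offspring=[0, 1, 1], Z_2=2
gen 2: Z_2=2, draws=[3, 2], offspring=[2, 2], Z_3=4
gen 3: Z_3=4, draws=[5, 4, 4, 3], offspring=[1, 1, 1, 2], Z_4=5
gen 4: Z_4=5, draws=[6, 4, 2, 4, 5], offspring=[1, 1, 2, 1, 1], Z_5=6

no


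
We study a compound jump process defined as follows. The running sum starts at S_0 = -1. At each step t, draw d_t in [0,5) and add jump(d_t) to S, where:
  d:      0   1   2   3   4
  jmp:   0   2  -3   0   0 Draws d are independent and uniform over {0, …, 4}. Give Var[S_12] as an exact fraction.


Outcome values over d=0..4: [0, 2, -3, 0, 0]
Σy = -1, Σy² = 13, M = 5
μ = -1/5 = -1/5,  σ² = 13/5 − (-1/5)² = 64/25
Independent increments: Var[S_12] = 12·σ² = 12·(64/25) = 768/25

768/25


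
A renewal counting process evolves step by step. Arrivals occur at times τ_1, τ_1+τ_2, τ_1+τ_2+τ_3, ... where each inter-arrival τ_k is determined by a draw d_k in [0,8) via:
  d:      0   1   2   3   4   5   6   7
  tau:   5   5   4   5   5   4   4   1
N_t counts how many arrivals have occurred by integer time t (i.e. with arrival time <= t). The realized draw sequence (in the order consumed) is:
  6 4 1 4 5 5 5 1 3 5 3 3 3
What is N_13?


2

draw d_1=6: τ_1=4, arrival time A_1=4
draw d_2=4: τ_2=5, arrival time A_2=9
draw d_3=1: τ_3=5, arrival time A_3=14
draw d_4=4: τ_4=5, arrival time A_4=19
draw d_5=5: τ_5=4, arrival time A_5=23
draw d_6=5: τ_6=4, arrival time A_6=27
draw d_7=5: τ_7=4, arrival time A_7=31
draw d_8=1: τ_8=5, arrival time A_8=36
draw d_9=3: τ_9=5, arrival time A_9=41
draw d_10=5: τ_10=4, arrival time A_10=45
draw d_11=3: τ_11=5, arrival time A_11=50
draw d_12=3: τ_12=5, arrival time A_12=55
draw d_13=3: τ_13=5, arrival time A_13=60
N_t over t=0..13: 0:0 1:0 2:0 3:0 4:1 5:1 6:1 7:1 8:1 9:2 10:2 11:2 12:2 13:2


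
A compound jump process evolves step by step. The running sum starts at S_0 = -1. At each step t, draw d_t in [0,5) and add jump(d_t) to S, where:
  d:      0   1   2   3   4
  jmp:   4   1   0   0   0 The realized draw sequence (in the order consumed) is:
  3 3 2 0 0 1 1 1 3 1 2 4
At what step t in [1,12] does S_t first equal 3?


4

t=0: S=-1, d=3, jump=0, S_1=-1
t=1: S=-1, d=3, jump=0, S_2=-1
t=2: S=-1, d=2, jump=0, S_3=-1
t=3: S=-1, d=0, jump=4, S_4=3
t=4: S=3, d=0, jump=4, S_5=7
t=5: S=7, d=1, jump=1, S_6=8
t=6: S=8, d=1, jump=1, S_7=9
t=7: S=9, d=1, jump=1, S_8=10
t=8: S=10, d=3, jump=0, S_9=10
t=9: S=10, d=1, jump=1, S_10=11
t=10: S=11, d=2, jump=0, S_11=11
t=11: S=11, d=4, jump=0, S_12=11


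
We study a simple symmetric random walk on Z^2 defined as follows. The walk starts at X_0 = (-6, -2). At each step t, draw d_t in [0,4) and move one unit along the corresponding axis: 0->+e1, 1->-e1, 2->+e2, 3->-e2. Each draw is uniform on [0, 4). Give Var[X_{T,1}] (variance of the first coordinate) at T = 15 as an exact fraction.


Outcome values over d=0..3: [1, -1, 0, 0]
Σy = 0, Σy² = 2, M = 4
μ = 0/4 = 0,  σ² = 2/4 − (0)² = 1/2
Independent increments: Var[X_15] = 15·σ² = 15·(1/2) = 15/2

15/2


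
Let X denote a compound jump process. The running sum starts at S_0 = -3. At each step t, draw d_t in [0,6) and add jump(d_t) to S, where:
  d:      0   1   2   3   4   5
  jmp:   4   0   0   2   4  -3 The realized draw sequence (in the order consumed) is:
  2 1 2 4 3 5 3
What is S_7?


2

t=0: S=-3, d=2, jump=0, S_1=-3
t=1: S=-3, d=1, jump=0, S_2=-3
t=2: S=-3, d=2, jump=0, S_3=-3
t=3: S=-3, d=4, jump=4, S_4=1
t=4: S=1, d=3, jump=2, S_5=3
t=5: S=3, d=5, jump=-3, S_6=0
t=6: S=0, d=3, jump=2, S_7=2


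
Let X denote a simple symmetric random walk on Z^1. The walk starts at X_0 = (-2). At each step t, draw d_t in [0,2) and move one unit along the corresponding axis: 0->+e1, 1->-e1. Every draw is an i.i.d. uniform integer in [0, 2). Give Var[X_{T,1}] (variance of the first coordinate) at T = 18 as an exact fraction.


18

Outcome values over d=0..1: [1, -1]
Σy = 0, Σy² = 2, M = 2
μ = 0/2 = 0,  σ² = 2/2 − (0)² = 1
Independent increments: Var[X_18] = 18·σ² = 18·(1) = 18


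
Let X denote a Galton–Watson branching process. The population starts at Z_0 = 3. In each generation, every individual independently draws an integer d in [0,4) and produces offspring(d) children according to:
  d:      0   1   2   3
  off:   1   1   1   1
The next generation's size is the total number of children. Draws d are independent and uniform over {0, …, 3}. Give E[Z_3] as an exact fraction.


Outcome values over d=0..3: [1, 1, 1, 1]
Σy = 4, Σy² = 4, M = 4
μ = 4/4 = 1,  σ² = 4/4 − (1)² = 0
E[Z_0] = 3
E[Z_1] = 1·E[Z_0] = 3
E[Z_2] = 1·E[Z_1] = 3
E[Z_3] = 1·E[Z_2] = 3

3


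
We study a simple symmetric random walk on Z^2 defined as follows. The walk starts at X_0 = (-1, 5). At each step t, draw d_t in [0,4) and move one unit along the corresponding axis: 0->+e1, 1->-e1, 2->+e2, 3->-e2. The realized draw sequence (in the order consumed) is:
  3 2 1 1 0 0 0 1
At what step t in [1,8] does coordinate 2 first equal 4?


t=0: X=(-1, 5), d=3 → -e2, X_1=(-1, 4)
t=1: X=(-1, 4), d=2 → +e2, X_2=(-1, 5)
t=2: X=(-1, 5), d=1 → -e1, X_3=(-2, 5)
t=3: X=(-2, 5), d=1 → -e1, X_4=(-3, 5)
t=4: X=(-3, 5), d=0 → +e1, X_5=(-2, 5)
t=5: X=(-2, 5), d=0 → +e1, X_6=(-1, 5)
t=6: X=(-1, 5), d=0 → +e1, X_7=(0, 5)
t=7: X=(0, 5), d=1 → -e1, X_8=(-1, 5)

1


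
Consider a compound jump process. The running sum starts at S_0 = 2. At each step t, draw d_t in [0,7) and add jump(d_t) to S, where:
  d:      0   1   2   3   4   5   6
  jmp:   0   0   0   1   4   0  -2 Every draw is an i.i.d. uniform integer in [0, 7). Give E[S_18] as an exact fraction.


68/7

Outcome values over d=0..6: [0, 0, 0, 1, 4, 0, -2]
Σy = 3, Σy² = 21, M = 7
μ = 3/7 = 3/7,  σ² = 21/7 − (3/7)² = 138/49
E[S_18] = 2 + 18·(3/7) = 68/7


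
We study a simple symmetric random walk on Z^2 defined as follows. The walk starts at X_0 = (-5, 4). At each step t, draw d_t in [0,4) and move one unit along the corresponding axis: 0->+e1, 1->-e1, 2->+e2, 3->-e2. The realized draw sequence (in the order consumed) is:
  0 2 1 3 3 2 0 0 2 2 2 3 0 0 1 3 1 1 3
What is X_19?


t=0: X=(-5, 4), d=0 → +e1, X_1=(-4, 4)
t=1: X=(-4, 4), d=2 → +e2, X_2=(-4, 5)
t=2: X=(-4, 5), d=1 → -e1, X_3=(-5, 5)
t=3: X=(-5, 5), d=3 → -e2, X_4=(-5, 4)
t=4: X=(-5, 4), d=3 → -e2, X_5=(-5, 3)
t=5: X=(-5, 3), d=2 → +e2, X_6=(-5, 4)
t=6: X=(-5, 4), d=0 → +e1, X_7=(-4, 4)
t=7: X=(-4, 4), d=0 → +e1, X_8=(-3, 4)
t=8: X=(-3, 4), d=2 → +e2, X_9=(-3, 5)
t=9: X=(-3, 5), d=2 → +e2, X_10=(-3, 6)
t=10: X=(-3, 6), d=2 → +e2, X_11=(-3, 7)
t=11: X=(-3, 7), d=3 → -e2, X_12=(-3, 6)
t=12: X=(-3, 6), d=0 → +e1, X_13=(-2, 6)
t=13: X=(-2, 6), d=0 → +e1, X_14=(-1, 6)
t=14: X=(-1, 6), d=1 → -e1, X_15=(-2, 6)
t=15: X=(-2, 6), d=3 → -e2, X_16=(-2, 5)
t=16: X=(-2, 5), d=1 → -e1, X_17=(-3, 5)
t=17: X=(-3, 5), d=1 → -e1, X_18=(-4, 5)
t=18: X=(-4, 5), d=3 → -e2, X_19=(-4, 4)

(-4, 4)


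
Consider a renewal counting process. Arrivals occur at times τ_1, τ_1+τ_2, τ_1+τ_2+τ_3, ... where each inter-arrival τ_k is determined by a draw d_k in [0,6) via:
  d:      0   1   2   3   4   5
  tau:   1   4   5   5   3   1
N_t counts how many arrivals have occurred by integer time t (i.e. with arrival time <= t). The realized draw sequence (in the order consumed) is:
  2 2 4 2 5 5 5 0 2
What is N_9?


draw d_1=2: τ_1=5, arrival time A_1=5
draw d_2=2: τ_2=5, arrival time A_2=10
draw d_3=4: τ_3=3, arrival time A_3=13
draw d_4=2: τ_4=5, arrival time A_4=18
draw d_5=5: τ_5=1, arrival time A_5=19
draw d_6=5: τ_6=1, arrival time A_6=20
draw d_7=5: τ_7=1, arrival time A_7=21
draw d_8=0: τ_8=1, arrival time A_8=22
draw d_9=2: τ_9=5, arrival time A_9=27
N_t over t=0..9: 0:0 1:0 2:0 3:0 4:0 5:1 6:1 7:1 8:1 9:1

1


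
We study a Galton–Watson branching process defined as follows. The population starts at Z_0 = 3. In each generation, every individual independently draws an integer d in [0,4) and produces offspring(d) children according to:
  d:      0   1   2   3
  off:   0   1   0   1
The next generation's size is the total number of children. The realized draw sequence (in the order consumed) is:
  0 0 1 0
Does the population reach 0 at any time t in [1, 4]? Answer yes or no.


yes

gen 0: Z_0=3, draws=[0, 0, 1], offspring=[0, 0, 1], Z_1=1
gen 1: Z_1=1, draws=[0], offspring=[0], Z_2=0
gen 2: Z_2=0, draws=[], offspring=[], Z_3=0
gen 3: Z_3=0, draws=[], offspring=[], Z_4=0


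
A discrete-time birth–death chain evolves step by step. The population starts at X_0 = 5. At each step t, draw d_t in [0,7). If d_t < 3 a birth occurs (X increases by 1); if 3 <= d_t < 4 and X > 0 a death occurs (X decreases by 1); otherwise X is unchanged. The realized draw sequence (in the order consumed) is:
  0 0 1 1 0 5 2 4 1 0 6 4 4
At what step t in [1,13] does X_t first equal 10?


t=0: X=5, d=0 → birth, X_1=6
t=1: X=6, d=0 → birth, X_2=7
t=2: X=7, d=1 → birth, X_3=8
t=3: X=8, d=1 → birth, X_4=9
t=4: X=9, d=0 → birth, X_5=10
t=5: X=10, d=5 → hold, X_6=10
t=6: X=10, d=2 → birth, X_7=11
t=7: X=11, d=4 → hold, X_8=11
t=8: X=11, d=1 → birth, X_9=12
t=9: X=12, d=0 → birth, X_10=13
t=10: X=13, d=6 → hold, X_11=13
t=11: X=13, d=4 → hold, X_12=13
t=12: X=13, d=4 → hold, X_13=13

5


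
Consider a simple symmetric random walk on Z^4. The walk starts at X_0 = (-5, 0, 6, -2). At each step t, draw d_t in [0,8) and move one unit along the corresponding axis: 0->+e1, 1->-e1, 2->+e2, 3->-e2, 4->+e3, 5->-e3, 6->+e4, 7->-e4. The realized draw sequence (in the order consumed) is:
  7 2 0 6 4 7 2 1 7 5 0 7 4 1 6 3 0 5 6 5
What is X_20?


(-4, 1, 5, -3)

t=0: X=(-5, 0, 6, -2), d=7 → -e4, X_1=(-5, 0, 6, -3)
t=1: X=(-5, 0, 6, -3), d=2 → +e2, X_2=(-5, 1, 6, -3)
t=2: X=(-5, 1, 6, -3), d=0 → +e1, X_3=(-4, 1, 6, -3)
t=3: X=(-4, 1, 6, -3), d=6 → +e4, X_4=(-4, 1, 6, -2)
t=4: X=(-4, 1, 6, -2), d=4 → +e3, X_5=(-4, 1, 7, -2)
t=5: X=(-4, 1, 7, -2), d=7 → -e4, X_6=(-4, 1, 7, -3)
t=6: X=(-4, 1, 7, -3), d=2 → +e2, X_7=(-4, 2, 7, -3)
t=7: X=(-4, 2, 7, -3), d=1 → -e1, X_8=(-5, 2, 7, -3)
t=8: X=(-5, 2, 7, -3), d=7 → -e4, X_9=(-5, 2, 7, -4)
t=9: X=(-5, 2, 7, -4), d=5 → -e3, X_10=(-5, 2, 6, -4)
t=10: X=(-5, 2, 6, -4), d=0 → +e1, X_11=(-4, 2, 6, -4)
t=11: X=(-4, 2, 6, -4), d=7 → -e4, X_12=(-4, 2, 6, -5)
t=12: X=(-4, 2, 6, -5), d=4 → +e3, X_13=(-4, 2, 7, -5)
t=13: X=(-4, 2, 7, -5), d=1 → -e1, X_14=(-5, 2, 7, -5)
t=14: X=(-5, 2, 7, -5), d=6 → +e4, X_15=(-5, 2, 7, -4)
t=15: X=(-5, 2, 7, -4), d=3 → -e2, X_16=(-5, 1, 7, -4)
t=16: X=(-5, 1, 7, -4), d=0 → +e1, X_17=(-4, 1, 7, -4)
t=17: X=(-4, 1, 7, -4), d=5 → -e3, X_18=(-4, 1, 6, -4)
t=18: X=(-4, 1, 6, -4), d=6 → +e4, X_19=(-4, 1, 6, -3)
t=19: X=(-4, 1, 6, -3), d=5 → -e3, X_20=(-4, 1, 5, -3)
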